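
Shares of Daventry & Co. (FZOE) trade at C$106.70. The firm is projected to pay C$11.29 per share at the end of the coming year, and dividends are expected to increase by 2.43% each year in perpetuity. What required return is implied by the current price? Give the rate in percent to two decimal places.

Rearranging the constant-growth DDM: r = D₁/P₀ + g.
r = 11.2900 / 106.70 + 0.0243 = 0.10581 + 0.0243 = 0.13011

13.01%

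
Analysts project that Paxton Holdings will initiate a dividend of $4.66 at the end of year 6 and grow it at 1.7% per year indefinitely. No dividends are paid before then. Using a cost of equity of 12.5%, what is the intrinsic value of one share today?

Deferred-dividend DDM. At t=5 the remaining stream is a growing perpetuity with first payment D_6 = 4.66.
V_5 = D_6/(r−g) = 4.66/(0.125−0.017) = 43.1481
P₀ = V_5/(1+r)^5 = 43.1481/(1+0.125)^5 = 23.9442

$23.94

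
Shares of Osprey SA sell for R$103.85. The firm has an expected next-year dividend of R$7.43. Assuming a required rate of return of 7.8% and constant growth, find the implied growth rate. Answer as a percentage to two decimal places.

0.65%

From P₀ = D₁/(r − g), the implied growth is g = r − D₁/P₀.
g = 0.078 − 7.43/103.85 = 0.078 − 0.07155 = 0.00645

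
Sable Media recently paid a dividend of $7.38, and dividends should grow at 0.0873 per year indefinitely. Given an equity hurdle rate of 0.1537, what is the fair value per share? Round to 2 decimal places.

Gordon growth model: P₀ = D₁/(r − g). D₁ = 7.38 × (1 + 0.0873) = 8.0243.
P₀ = 8.0243 / (0.1537 − 0.0873) = 8.0243 / 0.0664 = 120.8475

$120.85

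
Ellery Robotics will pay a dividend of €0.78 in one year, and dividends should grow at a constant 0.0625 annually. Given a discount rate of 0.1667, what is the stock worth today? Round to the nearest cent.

Gordon growth model: P₀ = D₁/(r − g), with D₁ = 0.78 given directly.
P₀ = 0.7800 / (0.1667 − 0.0625) = 0.7800 / 0.1042 = 7.4856

€7.49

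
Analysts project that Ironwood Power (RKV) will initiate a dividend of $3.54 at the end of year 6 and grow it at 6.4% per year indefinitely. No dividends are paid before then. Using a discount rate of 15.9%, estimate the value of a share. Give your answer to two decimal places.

Deferred-dividend DDM. At t=5 the remaining stream is a growing perpetuity with first payment D_6 = 3.54.
V_5 = D_6/(r−g) = 3.54/(0.159−0.064) = 37.2632
P₀ = V_5/(1+r)^5 = 37.2632/(1+0.159)^5 = 17.8181

$17.82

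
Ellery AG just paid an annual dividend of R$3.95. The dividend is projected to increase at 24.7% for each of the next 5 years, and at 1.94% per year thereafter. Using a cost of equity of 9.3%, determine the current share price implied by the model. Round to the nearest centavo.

Two-stage DDM. Project D₁…D_5 at 0.247, terminal growth 0.0194, discount at r = 0.093.
D_1 = 4.9257
D_2 = 6.1423
D_3 = 7.6594
D_4 = 9.5513
D_5 = 11.9105
Terminal value at t=5: TV = D_6/(r−g) = 12.1415/(0.093−0.0194) = 164.9667
P₀ = 4.9257/(1+0.093)^1 + 6.1423/(1+0.093)^2 + 7.6594/(1+0.093)^3 + 9.5513/(1+0.093)^4 + 11.9105/(1+0.093)^5 + 164.9667/(1+0.093)^5 = 135.5954

R$135.60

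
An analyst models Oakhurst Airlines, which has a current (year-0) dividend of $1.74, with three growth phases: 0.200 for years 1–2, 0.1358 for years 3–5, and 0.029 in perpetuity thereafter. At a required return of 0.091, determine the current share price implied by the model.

$50.29

Three-stage DDM. Project D₁…D_5; terminal Gordon value at t=5 with g = 0.029; discount at r = 0.091.
D_1 = 2.0880
D_2 = 2.5056
D_3 = 2.8459
D_4 = 3.2323
D_5 = 3.6713
TV_5 = 3.7777/(0.091−0.029) = 60.9314
P₀ = Σ Dₜ/(1+r)ᵗ + TV_5/(1+r)^5 = 50.2871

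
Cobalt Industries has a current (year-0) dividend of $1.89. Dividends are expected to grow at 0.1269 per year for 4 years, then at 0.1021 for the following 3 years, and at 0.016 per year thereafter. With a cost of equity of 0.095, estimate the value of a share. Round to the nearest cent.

Three-stage DDM. Project D₁…D_7; terminal Gordon value at t=7 with g = 0.016; discount at r = 0.095.
D_1 = 2.1298
D_2 = 2.4001
D_3 = 2.7047
D_4 = 3.0479
D_5 = 3.3591
D_6 = 3.7021
D_7 = 4.0801
TV_7 = 4.1453/(0.095−0.016) = 52.4726
P₀ = Σ Dₜ/(1+r)ᵗ + TV_7/(1+r)^7 = 42.3692

$42.37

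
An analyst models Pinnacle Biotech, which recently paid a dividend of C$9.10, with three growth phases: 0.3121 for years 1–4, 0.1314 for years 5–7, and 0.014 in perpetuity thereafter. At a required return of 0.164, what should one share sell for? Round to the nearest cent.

C$182.41

Three-stage DDM. Project D₁…D_7; terminal Gordon value at t=7 with g = 0.014; discount at r = 0.164.
D_1 = 11.9401
D_2 = 15.6666
D_3 = 20.5562
D_4 = 26.9718
D_5 = 30.5158
D_6 = 34.5256
D_7 = 39.0623
TV_7 = 39.6092/(0.164−0.014) = 264.0611
P₀ = Σ Dₜ/(1+r)ᵗ + TV_7/(1+r)^7 = 182.4101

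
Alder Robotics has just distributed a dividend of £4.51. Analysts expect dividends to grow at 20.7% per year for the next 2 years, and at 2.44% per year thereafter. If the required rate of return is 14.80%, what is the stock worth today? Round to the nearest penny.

Two-stage DDM. Project D₁…D_2 at 0.207, terminal growth 0.0244, discount at r = 0.148.
D_1 = 5.4436
D_2 = 6.5704
Terminal value at t=2: TV = D_3/(r−g) = 6.7307/(0.148−0.0244) = 54.4556
P₀ = 5.4436/(1+0.148)^1 + 6.5704/(1+0.148)^2 + 54.4556/(1+0.148)^2 = 51.0471

£51.05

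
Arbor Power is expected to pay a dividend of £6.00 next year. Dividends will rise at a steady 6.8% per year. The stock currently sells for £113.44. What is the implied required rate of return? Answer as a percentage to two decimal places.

12.09%

Rearranging the constant-growth DDM: r = D₁/P₀ + g.
r = 6.0000 / 113.44 + 0.068 = 0.05289 + 0.068 = 0.12089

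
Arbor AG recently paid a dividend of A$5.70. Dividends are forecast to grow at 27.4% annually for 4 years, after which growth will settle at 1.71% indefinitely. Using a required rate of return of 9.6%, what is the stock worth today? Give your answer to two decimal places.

Two-stage DDM. Project D₁…D_4 at 0.274, terminal growth 0.0171, discount at r = 0.096.
D_1 = 7.2618
D_2 = 9.2515
D_3 = 11.7865
D_4 = 15.0159
Terminal value at t=4: TV = D_5/(r−g) = 15.2727/(0.096−0.0171) = 193.5705
P₀ = 7.2618/(1+0.096)^1 + 9.2515/(1+0.096)^2 + 11.7865/(1+0.096)^3 + 15.0159/(1+0.096)^4 + 193.5705/(1+0.096)^4 = 167.8388

A$167.84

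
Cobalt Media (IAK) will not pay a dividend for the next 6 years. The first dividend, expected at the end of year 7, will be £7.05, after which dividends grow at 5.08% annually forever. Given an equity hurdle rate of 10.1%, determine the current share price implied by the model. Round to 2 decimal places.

£78.84

Deferred-dividend DDM. At t=6 the remaining stream is a growing perpetuity with first payment D_7 = 7.05.
V_6 = D_7/(r−g) = 7.05/(0.101−0.0508) = 140.4382
P₀ = V_6/(1+r)^6 = 140.4382/(1+0.101)^6 = 78.8427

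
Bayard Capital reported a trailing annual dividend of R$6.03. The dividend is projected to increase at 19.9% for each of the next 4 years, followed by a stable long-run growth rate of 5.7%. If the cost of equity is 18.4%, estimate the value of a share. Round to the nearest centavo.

Two-stage DDM. Project D₁…D_4 at 0.199, terminal growth 0.057, discount at r = 0.184.
D_1 = 7.2300
D_2 = 8.6687
D_3 = 10.3938
D_4 = 12.4622
Terminal value at t=4: TV = D_5/(r−g) = 13.1725/(0.184−0.057) = 103.7207
P₀ = 7.2300/(1+0.184)^1 + 8.6687/(1+0.184)^2 + 10.3938/(1+0.184)^3 + 12.4622/(1+0.184)^4 + 103.7207/(1+0.184)^4 = 77.6724

R$77.67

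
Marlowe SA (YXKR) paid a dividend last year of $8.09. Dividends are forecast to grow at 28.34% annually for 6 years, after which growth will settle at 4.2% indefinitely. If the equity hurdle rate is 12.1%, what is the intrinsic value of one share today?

$320.32

Two-stage DDM. Project D₁…D_6 at 0.2834, terminal growth 0.042, discount at r = 0.121.
D_1 = 10.3827
D_2 = 13.3252
D_3 = 17.1015
D_4 = 21.9481
D_5 = 28.1682
D_6 = 36.1510
Terminal value at t=6: TV = D_7/(r−g) = 37.6694/(0.121−0.042) = 476.8276
P₀ = 10.3827/(1+0.121)^1 + 13.3252/(1+0.121)^2 + 17.1015/(1+0.121)^3 + 21.9481/(1+0.121)^4 + 28.1682/(1+0.121)^5 + 36.1510/(1+0.121)^6 + 476.8276/(1+0.121)^6 = 320.3197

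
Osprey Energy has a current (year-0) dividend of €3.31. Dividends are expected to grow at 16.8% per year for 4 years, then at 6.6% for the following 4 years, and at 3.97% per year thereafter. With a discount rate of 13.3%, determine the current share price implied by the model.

€59.81

Three-stage DDM. Project D₁…D_8; terminal Gordon value at t=8 with g = 0.0397; discount at r = 0.133.
D_1 = 3.8661
D_2 = 4.5156
D_3 = 5.2742
D_4 = 6.1603
D_5 = 6.5668
D_6 = 7.0003
D_7 = 7.4623
D_8 = 7.9548
TV_8 = 8.2706/(0.133−0.0397) = 88.6451
P₀ = Σ Dₜ/(1+r)ᵗ + TV_8/(1+r)^8 = 59.8091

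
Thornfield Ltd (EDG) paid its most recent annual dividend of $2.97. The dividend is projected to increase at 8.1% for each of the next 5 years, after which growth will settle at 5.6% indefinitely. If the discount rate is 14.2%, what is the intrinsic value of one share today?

$40.35

Two-stage DDM. Project D₁…D_5 at 0.081, terminal growth 0.056, discount at r = 0.142.
D_1 = 3.2106
D_2 = 3.4706
D_3 = 3.7517
D_4 = 4.0556
D_5 = 4.3841
Terminal value at t=5: TV = D_6/(r−g) = 4.6297/(0.142−0.056) = 53.8332
P₀ = 3.2106/(1+0.142)^1 + 3.4706/(1+0.142)^2 + 3.7517/(1+0.142)^3 + 4.0556/(1+0.142)^4 + 4.3841/(1+0.142)^5 + 53.8332/(1+0.142)^5 = 40.3485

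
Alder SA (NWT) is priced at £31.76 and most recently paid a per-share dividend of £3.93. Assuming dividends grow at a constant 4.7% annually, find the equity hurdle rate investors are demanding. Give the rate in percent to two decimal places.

Rearranging the constant-growth DDM: r = D₁/P₀ + g.
D₁ = 3.93 × (1 + 0.047) = 4.1147.
r = 4.1147 / 31.76 + 0.047 = 0.12956 + 0.047 = 0.17656

17.66%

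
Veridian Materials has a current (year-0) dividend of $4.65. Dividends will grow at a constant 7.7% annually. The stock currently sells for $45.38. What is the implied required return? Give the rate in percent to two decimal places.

18.74%

Rearranging the constant-growth DDM: r = D₁/P₀ + g.
D₁ = 4.65 × (1 + 0.077) = 5.0080.
r = 5.0080 / 45.38 + 0.077 = 0.11036 + 0.077 = 0.18736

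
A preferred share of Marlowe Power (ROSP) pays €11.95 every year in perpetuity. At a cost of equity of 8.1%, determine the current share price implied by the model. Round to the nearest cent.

Zero-growth DDM (perpetuity): P₀ = D/r = 11.95 / 0.081 = 147.5309

€147.53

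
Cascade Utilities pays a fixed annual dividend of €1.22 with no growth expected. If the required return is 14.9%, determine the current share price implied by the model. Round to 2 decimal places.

€8.19

Zero-growth DDM (perpetuity): P₀ = D/r = 1.22 / 0.149 = 8.1879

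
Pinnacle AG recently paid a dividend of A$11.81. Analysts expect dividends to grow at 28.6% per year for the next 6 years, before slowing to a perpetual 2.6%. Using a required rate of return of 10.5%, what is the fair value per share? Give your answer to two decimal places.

A$505.68

Two-stage DDM. Project D₁…D_6 at 0.286, terminal growth 0.026, discount at r = 0.105.
D_1 = 15.1877
D_2 = 19.5313
D_3 = 25.1173
D_4 = 32.3008
D_5 = 41.5389
D_6 = 53.4190
Terminal value at t=6: TV = D_7/(r−g) = 54.8079/(0.105−0.026) = 693.7707
P₀ = 15.1877/(1+0.105)^1 + 19.5313/(1+0.105)^2 + 25.1173/(1+0.105)^3 + 32.3008/(1+0.105)^4 + 41.5389/(1+0.105)^5 + 53.4190/(1+0.105)^6 + 693.7707/(1+0.105)^6 = 505.6828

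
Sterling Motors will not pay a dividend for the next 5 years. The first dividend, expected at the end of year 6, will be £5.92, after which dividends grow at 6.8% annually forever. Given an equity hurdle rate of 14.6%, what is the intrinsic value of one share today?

£38.40

Deferred-dividend DDM. At t=5 the remaining stream is a growing perpetuity with first payment D_6 = 5.92.
V_5 = D_6/(r−g) = 5.92/(0.146−0.068) = 75.8974
P₀ = V_5/(1+r)^5 = 75.8974/(1+0.146)^5 = 38.3976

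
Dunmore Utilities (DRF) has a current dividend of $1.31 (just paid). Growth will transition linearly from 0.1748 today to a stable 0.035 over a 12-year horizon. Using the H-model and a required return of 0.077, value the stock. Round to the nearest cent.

$58.44

H-model: P₀ = D₀[(1+g_L) + H(g_S−g_L)]/(r−g_L), with H = 12/2 = 6.
P₀ = 1.31 × [(1+0.035) + 6×(0.1748−0.035)] / (0.077−0.035)
   = 1.31 × 1.8738 / 0.042 = 58.4447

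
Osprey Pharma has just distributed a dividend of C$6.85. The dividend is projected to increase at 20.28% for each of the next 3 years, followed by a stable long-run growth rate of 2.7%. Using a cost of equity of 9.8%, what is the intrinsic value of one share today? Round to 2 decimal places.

Two-stage DDM. Project D₁…D_3 at 0.2028, terminal growth 0.027, discount at r = 0.098.
D_1 = 8.2392
D_2 = 9.9101
D_3 = 11.9199
Terminal value at t=3: TV = D_4/(r−g) = 12.2417/(0.098−0.027) = 172.4181
P₀ = 8.2392/(1+0.098)^1 + 9.9101/(1+0.098)^2 + 11.9199/(1+0.098)^3 + 172.4181/(1+0.098)^3 = 154.9779

C$154.98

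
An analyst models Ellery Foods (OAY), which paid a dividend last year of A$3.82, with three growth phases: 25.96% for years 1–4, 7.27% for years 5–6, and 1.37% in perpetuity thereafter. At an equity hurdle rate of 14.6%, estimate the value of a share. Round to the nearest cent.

Three-stage DDM. Project D₁…D_6; terminal Gordon value at t=6 with g = 0.0137; discount at r = 0.146.
D_1 = 4.8117
D_2 = 6.0608
D_3 = 7.6342
D_4 = 9.6160
D_5 = 10.3151
D_6 = 11.0650
TV_6 = 11.2166/(0.146−0.0137) = 84.7813
P₀ = Σ Dₜ/(1+r)ᵗ + TV_6/(1+r)^6 = 66.9919

A$66.99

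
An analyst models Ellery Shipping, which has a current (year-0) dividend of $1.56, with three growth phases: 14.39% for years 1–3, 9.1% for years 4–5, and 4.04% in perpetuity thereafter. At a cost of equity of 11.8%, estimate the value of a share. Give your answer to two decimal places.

$29.46

Three-stage DDM. Project D₁…D_5; terminal Gordon value at t=5 with g = 0.0404; discount at r = 0.118.
D_1 = 1.7845
D_2 = 2.0413
D_3 = 2.3350
D_4 = 2.5475
D_5 = 2.7793
TV_5 = 2.8916/(0.118−0.0404) = 37.2629
P₀ = Σ Dₜ/(1+r)ᵗ + TV_5/(1+r)^5 = 29.4558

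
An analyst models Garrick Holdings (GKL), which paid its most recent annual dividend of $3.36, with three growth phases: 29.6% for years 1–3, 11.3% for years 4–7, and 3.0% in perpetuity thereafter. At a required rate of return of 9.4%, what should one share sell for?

$133.92

Three-stage DDM. Project D₁…D_7; terminal Gordon value at t=7 with g = 0.03; discount at r = 0.094.
D_1 = 4.3546
D_2 = 5.6435
D_3 = 7.3140
D_4 = 8.1405
D_5 = 9.0603
D_6 = 10.0842
D_7 = 11.2237
TV_7 = 11.5604/(0.094−0.03) = 180.6310
P₀ = Σ Dₜ/(1+r)ᵗ + TV_7/(1+r)^7 = 133.9229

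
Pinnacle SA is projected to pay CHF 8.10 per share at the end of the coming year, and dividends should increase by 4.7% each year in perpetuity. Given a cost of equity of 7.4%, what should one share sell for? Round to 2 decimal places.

CHF 300.00

Gordon growth model: P₀ = D₁/(r − g), with D₁ = 8.10 given directly.
P₀ = 8.1000 / (0.074 − 0.047) = 8.1000 / 0.027 = 300.0000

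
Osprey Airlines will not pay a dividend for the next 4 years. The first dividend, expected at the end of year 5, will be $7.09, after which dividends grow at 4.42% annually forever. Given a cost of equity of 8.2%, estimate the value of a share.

Deferred-dividend DDM. At t=4 the remaining stream is a growing perpetuity with first payment D_5 = 7.09.
V_4 = D_5/(r−g) = 7.09/(0.082−0.0442) = 187.5661
P₀ = V_4/(1+r)^4 = 187.5661/(1+0.082)^4 = 136.8502

$136.85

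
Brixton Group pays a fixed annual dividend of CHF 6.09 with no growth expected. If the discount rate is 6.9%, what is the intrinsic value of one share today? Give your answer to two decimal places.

Zero-growth DDM (perpetuity): P₀ = D/r = 6.09 / 0.069 = 88.2609

CHF 88.26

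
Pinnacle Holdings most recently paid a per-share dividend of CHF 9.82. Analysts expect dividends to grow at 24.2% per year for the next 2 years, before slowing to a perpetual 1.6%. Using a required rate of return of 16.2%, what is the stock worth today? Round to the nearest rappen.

Two-stage DDM. Project D₁…D_2 at 0.242, terminal growth 0.016, discount at r = 0.162.
D_1 = 12.1964
D_2 = 15.1480
Terminal value at t=2: TV = D_3/(r−g) = 15.3903/(0.162−0.016) = 105.4133
P₀ = 12.1964/(1+0.162)^1 + 15.1480/(1+0.162)^2 + 105.4133/(1+0.162)^2 = 99.7846

CHF 99.78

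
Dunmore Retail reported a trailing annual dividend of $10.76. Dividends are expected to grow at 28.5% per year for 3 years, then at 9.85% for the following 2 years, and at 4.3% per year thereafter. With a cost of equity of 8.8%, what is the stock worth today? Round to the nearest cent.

Three-stage DDM. Project D₁…D_5; terminal Gordon value at t=5 with g = 0.043; discount at r = 0.088.
D_1 = 13.8266
D_2 = 17.7672
D_3 = 22.8308
D_4 = 25.0797
D_5 = 27.5500
TV_5 = 28.7347/(0.088−0.043) = 638.5480
P₀ = Σ Dₜ/(1+r)ᵗ + TV_5/(1+r)^5 = 500.2543

$500.25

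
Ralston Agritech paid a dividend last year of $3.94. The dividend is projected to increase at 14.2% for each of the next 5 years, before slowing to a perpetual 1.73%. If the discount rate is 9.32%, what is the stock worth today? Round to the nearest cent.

$88.20

Two-stage DDM. Project D₁…D_5 at 0.142, terminal growth 0.0173, discount at r = 0.0932.
D_1 = 4.4995
D_2 = 5.1384
D_3 = 5.8681
D_4 = 6.7013
D_5 = 7.6529
Terminal value at t=5: TV = D_6/(r−g) = 7.7853/(0.0932−0.0173) = 102.5732
P₀ = 4.4995/(1+0.0932)^1 + 5.1384/(1+0.0932)^2 + 5.8681/(1+0.0932)^3 + 6.7013/(1+0.0932)^4 + 7.6529/(1+0.0932)^5 + 102.5732/(1+0.0932)^5 = 88.1961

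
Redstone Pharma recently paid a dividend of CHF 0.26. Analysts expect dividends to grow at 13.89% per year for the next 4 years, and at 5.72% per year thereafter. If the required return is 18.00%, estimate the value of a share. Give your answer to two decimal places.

CHF 2.89

Two-stage DDM. Project D₁…D_4 at 0.1389, terminal growth 0.0572, discount at r = 0.18.
D_1 = 0.2961
D_2 = 0.3372
D_3 = 0.3841
D_4 = 0.4374
Terminal value at t=4: TV = D_5/(r−g) = 0.4625/(0.18−0.0572) = 3.7659
P₀ = 0.2961/(1+0.18)^1 + 0.3372/(1+0.18)^2 + 0.3841/(1+0.18)^3 + 0.4374/(1+0.18)^4 + 3.7659/(1+0.18)^4 = 2.8950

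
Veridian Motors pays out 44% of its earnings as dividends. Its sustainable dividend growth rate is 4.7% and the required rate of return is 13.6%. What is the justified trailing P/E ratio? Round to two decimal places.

Justified trailing P/E = b(1+g)/(r−g) = 0.44×(1+0.047)/(0.136−0.047) = 5.1762

5.18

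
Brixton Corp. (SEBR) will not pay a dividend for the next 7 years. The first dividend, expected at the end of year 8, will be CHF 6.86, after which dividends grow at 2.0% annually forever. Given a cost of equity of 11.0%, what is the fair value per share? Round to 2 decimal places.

Deferred-dividend DDM. At t=7 the remaining stream is a growing perpetuity with first payment D_8 = 6.86.
V_7 = D_8/(r−g) = 6.86/(0.11−0.02) = 76.2222
P₀ = V_7/(1+r)^7 = 76.2222/(1+0.11)^7 = 36.7131

CHF 36.71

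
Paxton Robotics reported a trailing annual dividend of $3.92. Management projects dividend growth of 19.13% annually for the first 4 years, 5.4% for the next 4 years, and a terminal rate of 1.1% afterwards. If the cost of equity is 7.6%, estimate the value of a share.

$127.08

Three-stage DDM. Project D₁…D_8; terminal Gordon value at t=8 with g = 0.011; discount at r = 0.076.
D_1 = 4.6699
D_2 = 5.5632
D_3 = 6.6275
D_4 = 7.8953
D_5 = 8.3217
D_6 = 8.7711
D_7 = 9.2447
D_8 = 9.7439
TV_8 = 9.8511/(0.076−0.011) = 151.5552
P₀ = Σ Dₜ/(1+r)ᵗ + TV_8/(1+r)^8 = 127.0833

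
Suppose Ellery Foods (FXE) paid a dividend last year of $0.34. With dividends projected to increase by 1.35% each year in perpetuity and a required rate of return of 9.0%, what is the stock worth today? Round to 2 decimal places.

Gordon growth model: P₀ = D₁/(r − g). D₁ = 0.34 × (1 + 0.0135) = 0.3446.
P₀ = 0.3446 / (0.09 − 0.0135) = 0.3446 / 0.0765 = 4.5044

$4.50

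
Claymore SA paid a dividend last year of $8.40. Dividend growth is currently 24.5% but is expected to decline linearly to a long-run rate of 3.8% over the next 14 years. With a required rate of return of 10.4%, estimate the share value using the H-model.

$316.53

H-model: P₀ = D₀[(1+g_L) + H(g_S−g_L)]/(r−g_L), with H = 14/2 = 7.
P₀ = 8.40 × [(1+0.038) + 7×(0.245−0.038)] / (0.104−0.038)
   = 8.40 × 2.4870 / 0.066 = 316.5273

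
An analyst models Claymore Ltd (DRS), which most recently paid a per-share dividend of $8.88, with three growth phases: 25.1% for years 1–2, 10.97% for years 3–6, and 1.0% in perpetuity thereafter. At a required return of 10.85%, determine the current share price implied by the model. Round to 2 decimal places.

Three-stage DDM. Project D₁…D_6; terminal Gordon value at t=6 with g = 0.01; discount at r = 0.1085.
D_1 = 11.1089
D_2 = 13.8972
D_3 = 15.4217
D_4 = 17.1135
D_5 = 18.9908
D_6 = 21.0741
TV_6 = 21.2849/(0.1085−0.01) = 216.0902
P₀ = Σ Dₜ/(1+r)ᵗ + TV_6/(1+r)^6 = 183.1651

$183.17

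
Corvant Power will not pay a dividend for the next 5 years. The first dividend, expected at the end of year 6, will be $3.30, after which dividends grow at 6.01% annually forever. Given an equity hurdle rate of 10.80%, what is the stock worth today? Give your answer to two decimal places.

$41.26

Deferred-dividend DDM. At t=5 the remaining stream is a growing perpetuity with first payment D_6 = 3.30.
V_5 = D_6/(r−g) = 3.30/(0.108−0.0601) = 68.8935
P₀ = V_5/(1+r)^5 = 68.8935/(1+0.108)^5 = 41.2553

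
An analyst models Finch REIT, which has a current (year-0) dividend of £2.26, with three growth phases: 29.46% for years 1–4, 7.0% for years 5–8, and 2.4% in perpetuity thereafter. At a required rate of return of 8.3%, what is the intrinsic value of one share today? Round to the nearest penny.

£108.63

Three-stage DDM. Project D₁…D_8; terminal Gordon value at t=8 with g = 0.024; discount at r = 0.083.
D_1 = 2.9258
D_2 = 3.7877
D_3 = 4.9036
D_4 = 6.3482
D_5 = 6.7926
D_6 = 7.2681
D_7 = 7.7768
D_8 = 8.3212
TV_8 = 8.5209/(0.083−0.024) = 144.4222
P₀ = Σ Dₜ/(1+r)ᵗ + TV_8/(1+r)^8 = 108.6315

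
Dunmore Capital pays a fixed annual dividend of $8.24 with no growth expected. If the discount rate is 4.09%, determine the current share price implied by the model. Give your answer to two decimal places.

$201.47

Zero-growth DDM (perpetuity): P₀ = D/r = 8.24 / 0.0409 = 201.4670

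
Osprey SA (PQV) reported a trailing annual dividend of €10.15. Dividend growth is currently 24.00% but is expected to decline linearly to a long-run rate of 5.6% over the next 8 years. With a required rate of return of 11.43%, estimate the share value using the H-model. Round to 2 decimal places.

H-model: P₀ = D₀[(1+g_L) + H(g_S−g_L)]/(r−g_L), with H = 8/2 = 4.
P₀ = 10.15 × [(1+0.056) + 4×(0.24−0.056)] / (0.1143−0.056)
   = 10.15 × 1.7920 / 0.0583 = 311.9863

€311.99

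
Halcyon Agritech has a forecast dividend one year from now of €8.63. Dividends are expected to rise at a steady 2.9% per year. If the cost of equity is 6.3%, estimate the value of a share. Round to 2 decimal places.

€253.82

Gordon growth model: P₀ = D₁/(r − g), with D₁ = 8.63 given directly.
P₀ = 8.6300 / (0.063 − 0.029) = 8.6300 / 0.034 = 253.8235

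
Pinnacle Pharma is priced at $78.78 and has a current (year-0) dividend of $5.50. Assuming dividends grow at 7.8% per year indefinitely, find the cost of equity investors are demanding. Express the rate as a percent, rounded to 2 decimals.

15.33%

Rearranging the constant-growth DDM: r = D₁/P₀ + g.
D₁ = 5.50 × (1 + 0.078) = 5.9290.
r = 5.9290 / 78.78 + 0.078 = 0.07526 + 0.078 = 0.15326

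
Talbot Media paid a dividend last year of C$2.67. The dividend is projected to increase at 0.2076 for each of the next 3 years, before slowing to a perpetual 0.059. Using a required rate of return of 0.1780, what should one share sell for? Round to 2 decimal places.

Two-stage DDM. Project D₁…D_3 at 0.2076, terminal growth 0.059, discount at r = 0.178.
D_1 = 3.2243
D_2 = 3.8937
D_3 = 4.7020
Terminal value at t=3: TV = D_4/(r−g) = 4.9794/(0.178−0.059) = 41.8437
P₀ = 3.2243/(1+0.178)^1 + 3.8937/(1+0.178)^2 + 4.7020/(1+0.178)^3 + 41.8437/(1+0.178)^3 = 34.0166

C$34.02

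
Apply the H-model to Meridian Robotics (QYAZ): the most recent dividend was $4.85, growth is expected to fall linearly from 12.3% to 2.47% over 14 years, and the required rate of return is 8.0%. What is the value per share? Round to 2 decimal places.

H-model: P₀ = D₀[(1+g_L) + H(g_S−g_L)]/(r−g_L), with H = 14/2 = 7.
P₀ = 4.85 × [(1+0.0247) + 7×(0.123−0.0247)] / (0.08−0.0247)
   = 4.85 × 1.7128 / 0.0553 = 150.2184

$150.22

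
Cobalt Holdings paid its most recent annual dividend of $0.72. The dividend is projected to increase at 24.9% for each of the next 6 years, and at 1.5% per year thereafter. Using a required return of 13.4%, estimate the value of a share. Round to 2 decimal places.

Two-stage DDM. Project D₁…D_6 at 0.249, terminal growth 0.015, discount at r = 0.134.
D_1 = 0.8993
D_2 = 1.1232
D_3 = 1.4029
D_4 = 1.7522
D_5 = 2.1885
D_6 = 2.7334
Terminal value at t=6: TV = D_7/(r−g) = 2.7744/(0.134−0.015) = 23.3145
P₀ = 0.8993/(1+0.134)^1 + 1.1232/(1+0.134)^2 + 1.4029/(1+0.134)^3 + 1.7522/(1+0.134)^4 + 2.1885/(1+0.134)^5 + 2.7334/(1+0.134)^6 + 23.3145/(1+0.134)^6 = 17.1039

$17.10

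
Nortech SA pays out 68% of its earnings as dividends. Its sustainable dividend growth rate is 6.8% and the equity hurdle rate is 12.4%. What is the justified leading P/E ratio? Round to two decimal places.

Justified leading P/E = b/(r−g) = 0.68/(0.124−0.068) = 12.1429

12.14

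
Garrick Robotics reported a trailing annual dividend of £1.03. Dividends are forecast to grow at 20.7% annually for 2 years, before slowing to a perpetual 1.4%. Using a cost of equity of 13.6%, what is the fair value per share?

£11.92

Two-stage DDM. Project D₁…D_2 at 0.207, terminal growth 0.014, discount at r = 0.136.
D_1 = 1.2432
D_2 = 1.5006
Terminal value at t=2: TV = D_3/(r−g) = 1.5216/(0.136−0.014) = 12.4718
P₀ = 1.2432/(1+0.136)^1 + 1.5006/(1+0.136)^2 + 12.4718/(1+0.136)^2 = 11.9215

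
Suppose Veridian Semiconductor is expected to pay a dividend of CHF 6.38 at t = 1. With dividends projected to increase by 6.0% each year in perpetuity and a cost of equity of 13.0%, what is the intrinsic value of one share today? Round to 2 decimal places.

Gordon growth model: P₀ = D₁/(r − g), with D₁ = 6.38 given directly.
P₀ = 6.3800 / (0.13 − 0.06) = 6.3800 / 0.07 = 91.1429

CHF 91.14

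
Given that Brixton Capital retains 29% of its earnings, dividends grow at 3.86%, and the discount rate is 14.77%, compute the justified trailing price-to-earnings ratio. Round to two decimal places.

Payout ratio b = 1 − 0.29 = 0.71.
Justified trailing P/E = b(1+g)/(r−g) = 0.71×(1+0.0386)/(0.1477−0.0386) = 6.7590

6.76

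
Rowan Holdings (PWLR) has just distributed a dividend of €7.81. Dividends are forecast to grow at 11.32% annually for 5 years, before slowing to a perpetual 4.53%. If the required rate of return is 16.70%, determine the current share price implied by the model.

Two-stage DDM. Project D₁…D_5 at 0.1132, terminal growth 0.0453, discount at r = 0.167.
D_1 = 8.6941
D_2 = 9.6783
D_3 = 10.7738
D_4 = 11.9934
D_5 = 13.3511
Terminal value at t=5: TV = D_6/(r−g) = 13.9559/(0.167−0.0453) = 114.6746
P₀ = 8.6941/(1+0.167)^1 + 9.6783/(1+0.167)^2 + 10.7738/(1+0.167)^3 + 11.9934/(1+0.167)^4 + 13.3511/(1+0.167)^5 + 114.6746/(1+0.167)^5 = 86.9501

€86.95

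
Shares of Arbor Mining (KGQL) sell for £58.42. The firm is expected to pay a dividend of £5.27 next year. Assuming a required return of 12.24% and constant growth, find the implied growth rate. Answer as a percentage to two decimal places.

From P₀ = D₁/(r − g), the implied growth is g = r − D₁/P₀.
g = 0.1224 − 5.27/58.42 = 0.1224 − 0.09021 = 0.03219

3.22%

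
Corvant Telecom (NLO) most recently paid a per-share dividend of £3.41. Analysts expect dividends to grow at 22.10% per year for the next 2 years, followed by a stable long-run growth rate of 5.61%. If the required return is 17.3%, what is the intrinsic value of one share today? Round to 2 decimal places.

£40.62

Two-stage DDM. Project D₁…D_2 at 0.221, terminal growth 0.0561, discount at r = 0.173.
D_1 = 4.1636
D_2 = 5.0838
Terminal value at t=2: TV = D_3/(r−g) = 5.3690/(0.173−0.0561) = 45.9279
P₀ = 4.1636/(1+0.173)^1 + 5.0838/(1+0.173)^2 + 45.9279/(1+0.173)^2 = 40.6239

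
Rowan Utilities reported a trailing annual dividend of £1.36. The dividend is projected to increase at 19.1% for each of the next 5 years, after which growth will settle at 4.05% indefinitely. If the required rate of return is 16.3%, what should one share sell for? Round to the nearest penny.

Two-stage DDM. Project D₁…D_5 at 0.191, terminal growth 0.0405, discount at r = 0.163.
D_1 = 1.6198
D_2 = 1.9291
D_3 = 2.2976
D_4 = 2.7364
D_5 = 3.2591
Terminal value at t=5: TV = D_6/(r−g) = 3.3911/(0.163−0.0405) = 27.6824
P₀ = 1.6198/(1+0.163)^1 + 1.9291/(1+0.163)^2 + 2.2976/(1+0.163)^3 + 2.7364/(1+0.163)^4 + 3.2591/(1+0.163)^5 + 27.6824/(1+0.163)^5 = 20.3180

£20.32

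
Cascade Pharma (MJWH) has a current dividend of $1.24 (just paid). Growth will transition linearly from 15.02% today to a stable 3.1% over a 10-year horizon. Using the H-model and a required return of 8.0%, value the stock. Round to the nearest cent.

$41.17

H-model: P₀ = D₀[(1+g_L) + H(g_S−g_L)]/(r−g_L), with H = 10/2 = 5.
P₀ = 1.24 × [(1+0.031) + 5×(0.1502−0.031)] / (0.08−0.031)
   = 1.24 × 1.6270 / 0.049 = 41.1731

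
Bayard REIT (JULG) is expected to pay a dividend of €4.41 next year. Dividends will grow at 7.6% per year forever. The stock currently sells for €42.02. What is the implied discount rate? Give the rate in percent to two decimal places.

Rearranging the constant-growth DDM: r = D₁/P₀ + g.
r = 4.4100 / 42.02 + 0.076 = 0.10495 + 0.076 = 0.18095

18.10%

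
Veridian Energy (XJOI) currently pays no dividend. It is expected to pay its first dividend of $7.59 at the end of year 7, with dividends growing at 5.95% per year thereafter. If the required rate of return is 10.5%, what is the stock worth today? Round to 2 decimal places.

Deferred-dividend DDM. At t=6 the remaining stream is a growing perpetuity with first payment D_7 = 7.59.
V_6 = D_7/(r−g) = 7.59/(0.105−0.0595) = 166.8132
P₀ = V_6/(1+r)^6 = 166.8132/(1+0.105)^6 = 91.6340

$91.63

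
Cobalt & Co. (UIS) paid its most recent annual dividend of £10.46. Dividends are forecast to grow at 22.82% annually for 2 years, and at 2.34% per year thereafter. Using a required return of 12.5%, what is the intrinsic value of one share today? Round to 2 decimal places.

£149.47

Two-stage DDM. Project D₁…D_2 at 0.2282, terminal growth 0.0234, discount at r = 0.125.
D_1 = 12.8470
D_2 = 15.7787
Terminal value at t=2: TV = D_3/(r−g) = 16.1479/(0.125−0.0234) = 158.9357
P₀ = 12.8470/(1+0.125)^1 + 15.7787/(1+0.125)^2 + 158.9357/(1+0.125)^2 = 149.4655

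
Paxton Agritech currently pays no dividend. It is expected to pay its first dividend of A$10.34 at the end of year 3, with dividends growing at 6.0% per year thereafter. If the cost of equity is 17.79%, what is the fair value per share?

A$63.21

Deferred-dividend DDM. At t=2 the remaining stream is a growing perpetuity with first payment D_3 = 10.34.
V_2 = D_3/(r−g) = 10.34/(0.1779−0.06) = 87.7014
P₀ = V_2/(1+r)^2 = 87.7014/(1+0.1779)^2 = 63.2106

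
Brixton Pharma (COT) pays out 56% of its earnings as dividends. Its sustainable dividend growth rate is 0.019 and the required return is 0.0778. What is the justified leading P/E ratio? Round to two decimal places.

Justified leading P/E = b/(r−g) = 0.56/(0.0778−0.019) = 9.5238

9.52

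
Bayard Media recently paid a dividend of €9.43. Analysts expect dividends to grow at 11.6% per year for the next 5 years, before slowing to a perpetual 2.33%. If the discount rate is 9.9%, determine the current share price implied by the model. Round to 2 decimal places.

Two-stage DDM. Project D₁…D_5 at 0.116, terminal growth 0.0233, discount at r = 0.099.
D_1 = 10.5239
D_2 = 11.7447
D_3 = 13.1070
D_4 = 14.6274
D_5 = 16.3242
Terminal value at t=5: TV = D_6/(r−g) = 16.7046/(0.099−0.0233) = 220.6682
P₀ = 10.5239/(1+0.099)^1 + 11.7447/(1+0.099)^2 + 13.1070/(1+0.099)^3 + 14.6274/(1+0.099)^4 + 16.3242/(1+0.099)^5 + 220.6682/(1+0.099)^5 = 187.0258

€187.03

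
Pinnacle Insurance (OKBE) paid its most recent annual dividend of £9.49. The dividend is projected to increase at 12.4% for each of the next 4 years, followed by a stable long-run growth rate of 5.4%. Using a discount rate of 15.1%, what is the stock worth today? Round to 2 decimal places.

Two-stage DDM. Project D₁…D_4 at 0.124, terminal growth 0.054, discount at r = 0.151.
D_1 = 10.6668
D_2 = 11.9894
D_3 = 13.4761
D_4 = 15.1472
Terminal value at t=4: TV = D_5/(r−g) = 15.9651/(0.151−0.054) = 164.5888
P₀ = 10.6668/(1+0.151)^1 + 11.9894/(1+0.151)^2 + 13.4761/(1+0.151)^3 + 15.1472/(1+0.151)^4 + 164.5888/(1+0.151)^4 = 129.5630

£129.56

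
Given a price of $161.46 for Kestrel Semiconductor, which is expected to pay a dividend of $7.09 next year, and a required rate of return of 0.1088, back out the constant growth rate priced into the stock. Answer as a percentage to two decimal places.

From P₀ = D₁/(r − g), the implied growth is g = r − D₁/P₀.
g = 0.1088 − 7.09/161.46 = 0.1088 − 0.04391 = 0.06489

6.49%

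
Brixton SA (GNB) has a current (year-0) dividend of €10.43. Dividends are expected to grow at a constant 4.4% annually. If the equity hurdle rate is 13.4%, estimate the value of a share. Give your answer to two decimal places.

Gordon growth model: P₀ = D₁/(r − g). D₁ = 10.43 × (1 + 0.044) = 10.8889.
P₀ = 10.8889 / (0.134 − 0.044) = 10.8889 / 0.09 = 120.9880

€120.99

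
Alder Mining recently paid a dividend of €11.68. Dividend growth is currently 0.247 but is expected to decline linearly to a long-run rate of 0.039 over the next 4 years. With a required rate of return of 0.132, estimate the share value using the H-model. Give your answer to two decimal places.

H-model: P₀ = D₀[(1+g_L) + H(g_S−g_L)]/(r−g_L), with H = 4/2 = 2.
P₀ = 11.68 × [(1+0.039) + 2×(0.247−0.039)] / (0.132−0.039)
   = 11.68 × 1.4550 / 0.093 = 182.7355

€182.74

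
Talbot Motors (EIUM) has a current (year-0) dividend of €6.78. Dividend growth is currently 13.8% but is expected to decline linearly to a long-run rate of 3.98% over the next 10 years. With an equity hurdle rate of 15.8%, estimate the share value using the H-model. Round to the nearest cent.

H-model: P₀ = D₀[(1+g_L) + H(g_S−g_L)]/(r−g_L), with H = 10/2 = 5.
P₀ = 6.78 × [(1+0.0398) + 5×(0.138−0.0398)] / (0.158−0.0398)
   = 6.78 × 1.5308 / 0.1182 = 87.8073

€87.81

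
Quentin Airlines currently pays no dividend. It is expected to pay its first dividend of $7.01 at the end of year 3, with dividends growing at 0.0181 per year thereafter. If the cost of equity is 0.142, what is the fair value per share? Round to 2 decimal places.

Deferred-dividend DDM. At t=2 the remaining stream is a growing perpetuity with first payment D_3 = 7.01.
V_2 = D_3/(r−g) = 7.01/(0.142−0.0181) = 56.5779
P₀ = V_2/(1+r)^2 = 56.5779/(1+0.142)^2 = 43.3825

$43.38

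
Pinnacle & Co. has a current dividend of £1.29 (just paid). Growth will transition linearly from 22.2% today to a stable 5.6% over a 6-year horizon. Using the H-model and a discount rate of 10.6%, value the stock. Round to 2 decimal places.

H-model: P₀ = D₀[(1+g_L) + H(g_S−g_L)]/(r−g_L), with H = 6/2 = 3.
P₀ = 1.29 × [(1+0.056) + 3×(0.222−0.056)] / (0.106−0.056)
   = 1.29 × 1.5540 / 0.05 = 40.0932

£40.09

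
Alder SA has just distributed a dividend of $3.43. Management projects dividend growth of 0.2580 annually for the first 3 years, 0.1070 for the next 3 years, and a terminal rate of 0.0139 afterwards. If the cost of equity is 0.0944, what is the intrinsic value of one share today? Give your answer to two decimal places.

Three-stage DDM. Project D₁…D_6; terminal Gordon value at t=6 with g = 0.0139; discount at r = 0.0944.
D_1 = 4.3149
D_2 = 5.4282
D_3 = 6.8287
D_4 = 7.5593
D_5 = 8.3682
D_6 = 9.2636
TV_6 = 9.3923/(0.0944−0.0139) = 116.6751
P₀ = Σ Dₜ/(1+r)ᵗ + TV_6/(1+r)^6 = 97.5842

$97.58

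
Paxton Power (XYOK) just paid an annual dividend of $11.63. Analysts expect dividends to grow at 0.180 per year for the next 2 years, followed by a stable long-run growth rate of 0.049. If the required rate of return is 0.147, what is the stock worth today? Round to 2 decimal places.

$156.03

Two-stage DDM. Project D₁…D_2 at 0.18, terminal growth 0.049, discount at r = 0.147.
D_1 = 13.7234
D_2 = 16.1936
Terminal value at t=2: TV = D_3/(r−g) = 16.9871/(0.147−0.049) = 173.3377
P₀ = 13.7234/(1+0.147)^1 + 16.1936/(1+0.147)^2 + 173.3377/(1+0.147)^2 = 156.0282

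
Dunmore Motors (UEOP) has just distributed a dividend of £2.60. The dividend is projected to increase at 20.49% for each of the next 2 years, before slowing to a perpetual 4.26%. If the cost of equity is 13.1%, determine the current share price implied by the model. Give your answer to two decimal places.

Two-stage DDM. Project D₁…D_2 at 0.2049, terminal growth 0.0426, discount at r = 0.131.
D_1 = 3.1327
D_2 = 3.7746
Terminal value at t=2: TV = D_3/(r−g) = 3.9354/(0.131−0.0426) = 44.5185
P₀ = 3.1327/(1+0.131)^1 + 3.7746/(1+0.131)^2 + 44.5185/(1+0.131)^2 = 40.5237

£40.52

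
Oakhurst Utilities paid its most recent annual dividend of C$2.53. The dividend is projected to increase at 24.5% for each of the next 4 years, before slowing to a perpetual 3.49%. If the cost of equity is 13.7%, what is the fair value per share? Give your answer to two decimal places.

Two-stage DDM. Project D₁…D_4 at 0.245, terminal growth 0.0349, discount at r = 0.137.
D_1 = 3.1498
D_2 = 3.9216
D_3 = 4.8823
D_4 = 6.0785
Terminal value at t=4: TV = D_5/(r−g) = 6.2907/(0.137−0.0349) = 61.6127
P₀ = 3.1498/(1+0.137)^1 + 3.9216/(1+0.137)^2 + 4.8823/(1+0.137)^3 + 6.0785/(1+0.137)^4 + 61.6127/(1+0.137)^4 = 49.6287

C$49.63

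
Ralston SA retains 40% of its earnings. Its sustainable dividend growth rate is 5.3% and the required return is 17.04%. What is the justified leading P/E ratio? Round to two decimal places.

Payout ratio b = 1 − 0.40 = 0.60.
Justified leading P/E = b/(r−g) = 0.60/(0.1704−0.053) = 5.1107

5.11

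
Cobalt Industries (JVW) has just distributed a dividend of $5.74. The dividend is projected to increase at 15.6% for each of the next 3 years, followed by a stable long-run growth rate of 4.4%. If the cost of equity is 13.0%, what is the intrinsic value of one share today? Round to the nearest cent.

Two-stage DDM. Project D₁…D_3 at 0.156, terminal growth 0.044, discount at r = 0.13.
D_1 = 6.6354
D_2 = 7.6706
D_3 = 8.8672
Terminal value at t=3: TV = D_4/(r−g) = 9.2573/(0.13−0.044) = 107.6434
P₀ = 6.6354/(1+0.13)^1 + 7.6706/(1+0.13)^2 + 8.8672/(1+0.13)^3 + 107.6434/(1+0.13)^3 = 92.6269

$92.63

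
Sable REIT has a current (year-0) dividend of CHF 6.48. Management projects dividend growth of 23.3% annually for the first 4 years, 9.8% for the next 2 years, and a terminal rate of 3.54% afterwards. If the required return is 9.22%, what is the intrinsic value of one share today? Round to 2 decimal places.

CHF 250.54

Three-stage DDM. Project D₁…D_6; terminal Gordon value at t=6 with g = 0.0354; discount at r = 0.0922.
D_1 = 7.9898
D_2 = 9.8515
D_3 = 12.1469
D_4 = 14.9771
D_5 = 16.4448
D_6 = 18.0564
TV_6 = 18.6956/(0.0922−0.0354) = 329.1485
P₀ = Σ Dₜ/(1+r)ᵗ + TV_6/(1+r)^6 = 250.5400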